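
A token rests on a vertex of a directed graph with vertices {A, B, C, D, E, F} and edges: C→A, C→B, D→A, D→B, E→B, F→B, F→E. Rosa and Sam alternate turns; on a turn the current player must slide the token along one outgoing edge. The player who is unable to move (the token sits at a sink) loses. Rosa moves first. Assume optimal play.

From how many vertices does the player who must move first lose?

2

Classify positions by backward induction: terminal positions (no move available) are L. From any other position, the mover wins iff some move reaches an L.
Every edge goes from a vertex to one that appears earlier in the order A, B, C, E, D, F, so processing vertices in that order labels each vertex after all of its successors.
A: no outgoing edge → L
B: no outgoing edge → L
C: reaches L-position B → W
E: reaches L-position B → W
D: reaches L-position B → W
F: reaches L-position B → W
The L vertices are A, B; that is 2 in all.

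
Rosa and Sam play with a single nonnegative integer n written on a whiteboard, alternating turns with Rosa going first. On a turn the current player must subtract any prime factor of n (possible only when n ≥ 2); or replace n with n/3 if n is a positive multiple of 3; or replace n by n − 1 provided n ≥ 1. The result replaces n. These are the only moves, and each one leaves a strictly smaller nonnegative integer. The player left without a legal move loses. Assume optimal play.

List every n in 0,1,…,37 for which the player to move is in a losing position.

Work bottom-up. With no move the player to move loses. Otherwise the position is W if at least one move leads to an L position for the opponent, and L if every move leads to a W.
n=0: no move → L
n=1: W (go to 0, an L position)
n=2: W (go to 0, an L position)
n=3: W (go to 0, an L position)
n=4: L (options 2(W), 3(W) are all W)
n=5: W (go to 0, an L position)
n=6: W (go to 4, an L position)
n=7: W (go to 0, an L position)
n=8: L (options 6(W), 7(W) are all W)
n=9: W (go to 8, an L position)
n=10: W (go to 8, an L position)
n=11: W (go to 0, an L position)
n=12: W (go to 4, an L position)
n=13: W (go to 0, an L position)
n=14: L (options 7(W), 12(W), 13(W) are all W)
n=15: W (go to 14, an L position)
n=16: W (go to 14, an L position)
n=17: W (go to 0, an L position)
n=18: L (options 6(W), 15(W), 16(W), 17(W) are all W)
n=19: W (go to 0, an L position)
n=20: W (go to 18, an L position)
n=21: W (go to 14, an L position)
n=22: L (options 11(W), 20(W), 21(W) are all W)
n=23: W (go to 0, an L position)
n=24: W (go to 8, an L position)
n=25: L (options 20(W), 24(W) are all W)
n=26: W (go to 25, an L position)
n=27: L (options 9(W), 24(W), 26(W) are all W)
n=28: W (go to 27, an L position)
n=29: W (go to 0, an L position)
n=30: W (go to 25, an L position)
n=31: W (go to 0, an L position)
n=32: L (options 30(W), 31(W) are all W)
n=33: W (go to 22, an L position)
n=34: W (go to 32, an L position)
n=35: L (options 28(W), 30(W), 34(W) are all W)
n=36: W (go to 35, an L position)
n=37: W (go to 0, an L position)
Reading off the rows marked L gives the requested list; there are 10 such values of n.

0, 4, 8, 14, 18, 22, 25, 27, 32, 35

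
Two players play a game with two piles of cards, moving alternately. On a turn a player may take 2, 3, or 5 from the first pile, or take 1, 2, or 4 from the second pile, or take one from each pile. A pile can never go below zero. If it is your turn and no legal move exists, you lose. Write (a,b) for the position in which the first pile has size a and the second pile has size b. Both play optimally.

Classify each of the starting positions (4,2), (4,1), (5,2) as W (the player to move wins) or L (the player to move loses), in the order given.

Compute win/loss labels from the base case upward. A position with no move is L. Any other position is W if it can reach an L in one move, else L.
No move ever increases a pile, so every position that can arise here has a ≤ 5 and b ≤ 2; it is enough to label the cells with 0 ≤ a ≤ 5 and 0 ≤ b ≤ 2.
Every move lowers a or b (never raises either), so fill the grid row by row in increasing a, and left to right within a row: each cell's successors are then already labelled.
      b=0  b=1  b=2
a=0:    L    W    W
a=1:    L    W    W
a=2:    W    W    L
a=3:    W    L    W
a=4:    W    L    W
a=5:    W    W    W
Cells with no legal move (terminal, hence L): (0,0), (1,0).
The remaining L cells, each justified by listing all of its moves:
(2,2): only reaches (0,2)(W), (2,1)(W), (2,0)(W), (1,1)(W), all W → L
(3,1): only reaches (1,1)(W), (0,1)(W), (3,0)(W), (2,0)(W), all W → L
(4,1): only reaches (2,1)(W), (1,1)(W), (4,0)(W), (3,0)(W), all W → L
Every other cell has at least one move into one of the L cells above, so it is W.
(4,2): the move to (2,2) reaches an L cell, so W
(4,1): one of the L cells justified above, so L
(5,2): the move to (2,2) reaches an L cell, so W

(4,2): W, (4,1): L, (5,2): W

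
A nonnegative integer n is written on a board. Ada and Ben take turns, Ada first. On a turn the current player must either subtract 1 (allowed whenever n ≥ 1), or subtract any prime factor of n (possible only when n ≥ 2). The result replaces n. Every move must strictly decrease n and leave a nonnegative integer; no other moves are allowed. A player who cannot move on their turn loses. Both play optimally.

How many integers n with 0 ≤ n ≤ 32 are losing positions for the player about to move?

9

Classify positions by backward induction: terminal positions (no move available) are L. From any other position, the mover wins iff some move reaches an L.
n=0: no move → L
n=1: can move to 0, which is L ⇒ W
n=2: can move to 0, which is L ⇒ W
n=3: can move to 0, which is L ⇒ W
n=4: moves to 2(W), 3(W); every one is W ⇒ L
n=5: can move to 0, which is L ⇒ W
n=6: can move to 4, which is L ⇒ W
n=7: can move to 0, which is L ⇒ W
n=8: moves to 6(W), 7(W); every one is W ⇒ L
n=9: can move to 8, which is L ⇒ W
n=10: can move to 8, which is L ⇒ W
n=11: can move to 0, which is L ⇒ W
n=12: moves to 9(W), 10(W), 11(W); every one is W ⇒ L
n=13: can move to 0, which is L ⇒ W
n=14: can move to 12, which is L ⇒ W
n=15: can move to 12, which is L ⇒ W
n=16: moves to 14(W), 15(W); every one is W ⇒ L
n=17: can move to 0, which is L ⇒ W
n=18: can move to 16, which is L ⇒ W
n=19: can move to 0, which is L ⇒ W
n=20: moves to 15(W), 18(W), 19(W); every one is W ⇒ L
n=21: can move to 20, which is L ⇒ W
n=22: can move to 20, which is L ⇒ W
n=23: can move to 0, which is L ⇒ W
n=24: moves to 21(W), 22(W), 23(W); every one is W ⇒ L
n=25: can move to 20, which is L ⇒ W
n=26: can move to 24, which is L ⇒ W
n=27: can move to 24, which is L ⇒ W
n=28: moves to 21(W), 26(W), 27(W); every one is W ⇒ L
n=29: can move to 0, which is L ⇒ W
n=30: can move to 28, which is L ⇒ W
n=31: can move to 0, which is L ⇒ W
n=32: moves to 30(W), 31(W); every one is W ⇒ L
L entries with 0 ≤ n ≤ 32: n = 0, 4, 8, 12, 16, 20, 24, 28, 32; that makes 9.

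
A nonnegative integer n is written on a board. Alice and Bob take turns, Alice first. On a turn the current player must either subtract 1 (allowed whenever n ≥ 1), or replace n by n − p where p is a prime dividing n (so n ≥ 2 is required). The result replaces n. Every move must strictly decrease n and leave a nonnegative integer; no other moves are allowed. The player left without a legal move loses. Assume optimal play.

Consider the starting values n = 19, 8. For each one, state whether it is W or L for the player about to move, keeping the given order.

Classify positions by backward induction: terminal positions (no move available) are L. From any other position, the mover wins iff some move reaches an L.
n=0: no move → L
n=1: →0(L), so W
n=2: →0(L), so W
n=3: →0(L), so W
n=4: →2(W), 3(W) — all W, so L
n=5: →0(L), so W
n=6: →4(L), so W
n=7: →0(L), so W
n=8: →6(W), 7(W) — all W, so L
n=9: →8(L), so W
n=10: →8(L), so W
n=11: →0(L), so W
n=12: →9(W), 10(W), 11(W) — all W, so L
n=13: →0(L), so W
n=14: →12(L), so W
n=15: →12(L), so W
n=16: →14(W), 15(W) — all W, so L
n=17: →0(L), so W
n=18: →16(L), so W
n=19: →0(L), so W

19: W, 8: L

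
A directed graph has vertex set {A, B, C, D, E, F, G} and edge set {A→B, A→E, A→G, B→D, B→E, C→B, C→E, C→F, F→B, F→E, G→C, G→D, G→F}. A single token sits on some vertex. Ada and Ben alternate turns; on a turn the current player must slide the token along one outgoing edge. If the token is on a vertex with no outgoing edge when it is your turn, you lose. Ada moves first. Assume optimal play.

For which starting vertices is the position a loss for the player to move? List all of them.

Classify positions by backward induction: terminal positions (no move available) are L. From any other position, the mover wins iff some move reaches an L.
Every edge goes from a vertex to one that appears earlier in the order D, E, B, F, C, G, A, so processing vertices in that order labels each vertex after all of its successors.
D: no outgoing edge → L
E: no outgoing edge → L
B: can move to E, which is L ⇒ W
F: can move to E, which is L ⇒ W
C: can move to E, which is L ⇒ W
G: can move to D, which is L ⇒ W
A: can move to E, which is L ⇒ W
The losing starting vertices are exactly the entries labelled L in this table (2 of them).

D, E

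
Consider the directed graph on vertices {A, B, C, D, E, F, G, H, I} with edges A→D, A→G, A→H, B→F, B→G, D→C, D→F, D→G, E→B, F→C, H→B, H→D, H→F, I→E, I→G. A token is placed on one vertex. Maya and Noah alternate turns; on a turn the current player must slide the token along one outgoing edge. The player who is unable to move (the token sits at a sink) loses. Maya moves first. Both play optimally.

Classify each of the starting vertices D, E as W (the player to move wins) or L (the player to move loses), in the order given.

D: W, E: L

Work bottom-up. With no move the player to move loses. Otherwise the position is W if at least one move leads to an L position for the opponent, and L if every move leads to a W.
Every edge goes from a vertex to one that appears earlier in the order C, G, F, B, D, E, H, A, I, so processing vertices in that order labels each vertex after all of its successors.
C: no outgoing edge → L
G: no outgoing edge → L
F: can move to C, which is L ⇒ W
B: can move to G, which is L ⇒ W
D: can move to G, which is L ⇒ W
E: the only move is to B(W), a W ⇒ L
H: moves to D(W), B(W), F(W); every one is W ⇒ L
A: can move to H, which is L ⇒ W
I: can move to E, which is L ⇒ W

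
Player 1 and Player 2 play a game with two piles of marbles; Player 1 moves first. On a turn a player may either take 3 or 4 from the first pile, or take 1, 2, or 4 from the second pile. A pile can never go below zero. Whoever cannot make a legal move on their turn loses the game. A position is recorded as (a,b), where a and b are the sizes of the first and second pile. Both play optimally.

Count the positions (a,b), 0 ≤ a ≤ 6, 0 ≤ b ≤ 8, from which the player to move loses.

21

Positions with no move are L. A position that does have a move is losing for the player to move precisely when every available move leads to a winning position for the opponent. Fill in the labels:
Every move lowers a or b (never raises either), so fill the grid row by row in increasing a, and left to right within a row: each cell's successors are then already labelled.
      b=0  b=1  b=2  b=3  b=4  b=5  b=6  b=7  b=8
a=0:    L    W    W    L    W    W    L    W    W
a=1:    L    W    W    L    W    W    L    W    W
a=2:    L    W    W    L    W    W    L    W    W
a=3:    W    L    W    W    L    W    W    L    W
a=4:    W    L    W    W    L    W    W    L    W
a=5:    W    L    W    W    L    W    W    L    W
a=6:    W    W    L    W    W    L    W    W    L
Cells with no legal move (terminal, hence L): (0,0), (1,0), (2,0).
The remaining L cells, each justified by listing all of its moves:
(0,3): L (options (0,2)(W), (0,1)(W) are all W)
(0,6): L (options (0,5)(W), (0,4)(W), (0,2)(W) are all W)
(1,3): L (options (1,2)(W), (1,1)(W) are all W)
(1,6): L (options (1,5)(W), (1,4)(W), (1,2)(W) are all W)
(2,3): L (options (2,2)(W), (2,1)(W) are all W)
(2,6): L (options (2,5)(W), (2,4)(W), (2,2)(W) are all W)
(3,1): L (options (0,1)(W), (3,0)(W) are all W)
(3,4): L (options (0,4)(W), (3,3)(W), (3,2)(W), (3,0)(W) are all W)
(3,7): L (options (0,7)(W), (3,6)(W), (3,5)(W), (3,3)(W) are all W)
(4,1): L (options (1,1)(W), (0,1)(W), (4,0)(W) are all W)
(4,4): L (options (1,4)(W), (0,4)(W), (4,3)(W), (4,2)(W), (4,0)(W) are all W)
(4,7): L (options (1,7)(W), (0,7)(W), (4,6)(W), (4,5)(W), (4,3)(W) are all W)
(5,1): L (options (2,1)(W), (1,1)(W), (5,0)(W) are all W)
(5,4): L (options (2,4)(W), (1,4)(W), (5,3)(W), (5,2)(W), (5,0)(W) are all W)
(5,7): L (options (2,7)(W), (1,7)(W), (5,6)(W), (5,5)(W), (5,3)(W) are all W)
(6,2): L (options (3,2)(W), (2,2)(W), (6,1)(W), (6,0)(W) are all W)
(6,5): L (options (3,5)(W), (2,5)(W), (6,4)(W), (6,3)(W), (6,1)(W) are all W)
(6,8): L (options (3,8)(W), (2,8)(W), (6,7)(W), (6,6)(W), (6,4)(W) are all W)
Every other cell has at least one move into one of the L cells above, so it is W.
L cells per row: a=0: 3, a=1: 3, a=2: 3, a=3: 3, a=4: 3, a=5: 3, a=6: 3; total 21.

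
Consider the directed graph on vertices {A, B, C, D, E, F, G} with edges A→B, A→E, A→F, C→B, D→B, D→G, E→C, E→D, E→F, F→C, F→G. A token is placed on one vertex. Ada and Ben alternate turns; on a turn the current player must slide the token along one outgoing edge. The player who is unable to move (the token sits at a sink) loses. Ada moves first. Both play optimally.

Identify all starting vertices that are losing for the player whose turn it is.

Work bottom-up. With no move the player to move loses. Otherwise the position is W if at least one move leads to an L position for the opponent, and L if every move leads to a W.
Every edge goes from a vertex to one that appears earlier in the order G, B, C, D, F, E, A, so processing vertices in that order labels each vertex after all of its successors.
G: no outgoing edge → L
B: no outgoing edge → L
C: W (go to B, an L position)
D: W (go to B, an L position)
F: W (go to G, an L position)
E: L (options F(W), D(W), C(W) are all W)
A: W (go to E, an L position)
Reading off the rows marked L gives the requested list; there are 3 such vertices.

B, E, G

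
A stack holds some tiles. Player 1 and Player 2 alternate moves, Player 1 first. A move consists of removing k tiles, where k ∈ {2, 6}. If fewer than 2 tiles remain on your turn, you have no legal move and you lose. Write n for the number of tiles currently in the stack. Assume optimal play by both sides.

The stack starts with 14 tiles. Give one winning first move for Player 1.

Remove 2, leaving 12.

Compute win/loss labels from the base case upward. A position with no move is L. Any other position is W if it can reach an L in one move, else L.
n=0: no move → L
n=1: no move → L
n=2: W (go to 0, an L position)
n=3: W (go to 1, an L position)
n=4: L (sole option 2(W) is W)
n=5: L (sole option 3(W) is W)
n=6: W (go to 4, an L position)
n=7: W (go to 5, an L position)
n=8: L (options 6(W), 2(W) are all W)
n=9: L (options 7(W), 3(W) are all W)
n=10: W (go to 8, an L position)
n=11: W (go to 9, an L position)
n=12: L (options 10(W), 6(W) are all W)
n=13: L (options 11(W), 7(W) are all W)
n=14: W (go to 12, an L position)
From 14, the L positions reachable in one move are: 12, 8. Any move reaching one of these is winning.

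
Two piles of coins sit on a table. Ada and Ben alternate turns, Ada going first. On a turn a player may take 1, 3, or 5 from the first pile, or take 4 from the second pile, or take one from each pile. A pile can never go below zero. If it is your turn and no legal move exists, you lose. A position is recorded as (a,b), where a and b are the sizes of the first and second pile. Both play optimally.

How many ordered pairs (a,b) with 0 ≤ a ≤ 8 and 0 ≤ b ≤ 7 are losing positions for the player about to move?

32

Positions with no move are L. A position that does have a move is losing for the player to move precisely when every available move leads to a winning position for the opponent. Fill in the labels:
Every move lowers a or b (never raises either), so fill the grid row by row in increasing a, and left to right within a row: each cell's successors are then already labelled.
      b=0  b=1  b=2  b=3  b=4  b=5  b=6  b=7
a=0:    L    L    L    L    W    W    W    W
a=1:    W    W    W    W    W    L    L    L
a=2:    L    L    L    L    W    W    W    W
a=3:    W    W    W    W    W    L    L    L
a=4:    L    L    L    L    W    W    W    W
a=5:    W    W    W    W    W    L    L    L
a=6:    L    L    L    L    W    W    W    W
a=7:    W    W    W    W    W    L    L    L
a=8:    L    L    L    L    W    W    W    W
Cells with no legal move (terminal, hence L): (0,0), (0,1), (0,2), (0,3).
The remaining L cells, each justified by listing all of its moves:
(1,5): moves to (0,5)(W), (1,1)(W), (0,4)(W); every one is W ⇒ L
(1,6): moves to (0,6)(W), (1,2)(W), (0,5)(W); every one is W ⇒ L
(1,7): moves to (0,7)(W), (1,3)(W), (0,6)(W); every one is W ⇒ L
(2,0): the only move is to (1,0)(W), a W ⇒ L
(2,1): moves to (1,1)(W), (1,0)(W); every one is W ⇒ L
(2,2): moves to (1,2)(W), (1,1)(W); every one is W ⇒ L
(2,3): moves to (1,3)(W), (1,2)(W); every one is W ⇒ L
(3,5): moves to (2,5)(W), (0,5)(W), (3,1)(W), (2,4)(W); every one is W ⇒ L
(3,6): moves to (2,6)(W), (0,6)(W), (3,2)(W), (2,5)(W); every one is W ⇒ L
(3,7): moves to (2,7)(W), (0,7)(W), (3,3)(W), (2,6)(W); every one is W ⇒ L
(4,0): moves to (3,0)(W), (1,0)(W); every one is W ⇒ L
(4,1): moves to (3,1)(W), (1,1)(W), (3,0)(W); every one is W ⇒ L
(4,2): moves to (3,2)(W), (1,2)(W), (3,1)(W); every one is W ⇒ L
(4,3): moves to (3,3)(W), (1,3)(W), (3,2)(W); every one is W ⇒ L
(5,5): moves to (4,5)(W), (2,5)(W), (0,5)(W), (5,1)(W), (4,4)(W); every one is W ⇒ L
(5,6): moves to (4,6)(W), (2,6)(W), (0,6)(W), (5,2)(W), (4,5)(W); every one is W ⇒ L
(5,7): moves to (4,7)(W), (2,7)(W), (0,7)(W), (5,3)(W), (4,6)(W); every one is W ⇒ L
(6,0): moves to (5,0)(W), (3,0)(W), (1,0)(W); every one is W ⇒ L
(6,1): moves to (5,1)(W), (3,1)(W), (1,1)(W), (5,0)(W); every one is W ⇒ L
(6,2): moves to (5,2)(W), (3,2)(W), (1,2)(W), (5,1)(W); every one is W ⇒ L
(6,3): moves to (5,3)(W), (3,3)(W), (1,3)(W), (5,2)(W); every one is W ⇒ L
(7,5): moves to (6,5)(W), (4,5)(W), (2,5)(W), (7,1)(W), (6,4)(W); every one is W ⇒ L
(7,6): moves to (6,6)(W), (4,6)(W), (2,6)(W), (7,2)(W), (6,5)(W); every one is W ⇒ L
(7,7): moves to (6,7)(W), (4,7)(W), (2,7)(W), (7,3)(W), (6,6)(W); every one is W ⇒ L
(8,0): moves to (7,0)(W), (5,0)(W), (3,0)(W); every one is W ⇒ L
(8,1): moves to (7,1)(W), (5,1)(W), (3,1)(W), (7,0)(W); every one is W ⇒ L
(8,2): moves to (7,2)(W), (5,2)(W), (3,2)(W), (7,1)(W); every one is W ⇒ L
(8,3): moves to (7,3)(W), (5,3)(W), (3,3)(W), (7,2)(W); every one is W ⇒ L
Every other cell has at least one move into one of the L cells above, so it is W.
L cells per row: a=0: 4, a=1: 3, a=2: 4, a=3: 3, a=4: 4, a=5: 3, a=6: 4, a=7: 3, a=8: 4; total 32.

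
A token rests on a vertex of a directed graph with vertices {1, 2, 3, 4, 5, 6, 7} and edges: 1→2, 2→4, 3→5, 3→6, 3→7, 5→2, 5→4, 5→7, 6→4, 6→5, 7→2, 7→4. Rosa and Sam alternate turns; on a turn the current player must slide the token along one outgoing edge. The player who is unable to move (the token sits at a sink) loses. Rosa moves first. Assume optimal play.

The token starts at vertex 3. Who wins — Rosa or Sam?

Label each position W (a win for the player to move) or L (a loss). A position with no legal move is L; any other position is W exactly when some move reaches an L, and L when every move reaches a W.
Every edge goes from a vertex to one that appears earlier in the order 4, 2, 7, 5, 6, 3, 1, so processing vertices in that order labels each vertex after all of its successors.
4: no outgoing edge → L
2: can move to 4, which is L ⇒ W
7: can move to 4, which is L ⇒ W
5: can move to 4, which is L ⇒ W
6: can move to 4, which is L ⇒ W
3: moves to 6(W), 5(W), 7(W); every one is W ⇒ L
1: the only move is to 2(W), a W ⇒ L
The starting position 3 is L: whatever Rosa does, the opponent receives a W position.

Sam wins.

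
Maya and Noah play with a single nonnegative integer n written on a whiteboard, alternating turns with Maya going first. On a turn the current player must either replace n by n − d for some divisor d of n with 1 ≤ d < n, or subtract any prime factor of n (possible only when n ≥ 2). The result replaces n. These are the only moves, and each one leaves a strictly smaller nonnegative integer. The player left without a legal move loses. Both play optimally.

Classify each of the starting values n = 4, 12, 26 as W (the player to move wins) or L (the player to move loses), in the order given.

Compute win/loss labels from the base case upward. A position with no move is L. Any other position is W if it can reach an L in one move, else L.
n=0: no move → L
n=1: no move → L
n=2: reaches L-position 0 → W
n=3: reaches L-position 0 → W
n=4: only reaches 2(W), 3(W), all W → L
n=5: reaches L-position 0 → W
n=6: reaches L-position 4 → W
n=7: reaches L-position 0 → W
n=8: reaches L-position 4 → W
n=9: only reaches 6(W), 8(W), all W → L
n=10: reaches L-position 9 → W
n=11: reaches L-position 0 → W
n=12: reaches L-position 9 → W
n=13: reaches L-position 0 → W
n=14: only reaches 7(W), 12(W), 13(W), all W → L
n=15: reaches L-position 14 → W
n=16: reaches L-position 14 → W
n=17: reaches L-position 0 → W
n=18: reaches L-position 9 → W
n=19: reaches L-position 0 → W
n=20: only reaches 10(W), 15(W), 16(W), 18(W), 19(W), all W → L
n=21: reaches L-position 14 → W
n=22: reaches L-position 20 → W
n=23: reaches L-position 0 → W
n=24: reaches L-position 20 → W
n=25: reaches L-position 20 → W
n=26: only reaches 13(W), 24(W), 25(W), all W → L

4: L, 12: W, 26: L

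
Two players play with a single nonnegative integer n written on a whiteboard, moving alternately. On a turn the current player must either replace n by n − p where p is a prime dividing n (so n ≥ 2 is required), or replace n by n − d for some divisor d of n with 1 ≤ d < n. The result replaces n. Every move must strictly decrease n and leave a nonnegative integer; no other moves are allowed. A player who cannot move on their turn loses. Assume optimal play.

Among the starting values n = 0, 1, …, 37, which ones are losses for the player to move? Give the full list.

0, 1, 4, 9, 14, 20, 26, 32, 35

Use the standard recursion: the mover loses at a terminal position; elsewhere, the mover wins exactly when some move hands the opponent an L position.
n=0: no move → L
n=1: no move → L
n=2: W (go to 0, an L position)
n=3: W (go to 0, an L position)
n=4: L (options 2(W), 3(W) are all W)
n=5: W (go to 0, an L position)
n=6: W (go to 4, an L position)
n=7: W (go to 0, an L position)
n=8: W (go to 4, an L position)
n=9: L (options 6(W), 8(W) are all W)
n=10: W (go to 9, an L position)
n=11: W (go to 0, an L position)
n=12: W (go to 9, an L position)
n=13: W (go to 0, an L position)
n=14: L (options 7(W), 12(W), 13(W) are all W)
n=15: W (go to 14, an L position)
n=16: W (go to 14, an L position)
n=17: W (go to 0, an L position)
n=18: W (go to 9, an L position)
n=19: W (go to 0, an L position)
n=20: L (options 10(W), 15(W), 16(W), 18(W), 19(W) are all W)
n=21: W (go to 14, an L position)
n=22: W (go to 20, an L position)
n=23: W (go to 0, an L position)
n=24: W (go to 20, an L position)
n=25: W (go to 20, an L position)
n=26: L (options 13(W), 24(W), 25(W) are all W)
n=27: W (go to 26, an L position)
n=28: W (go to 14, an L position)
n=29: W (go to 0, an L position)
n=30: W (go to 20, an L position)
n=31: W (go to 0, an L position)
n=32: L (options 16(W), 24(W), 28(W), 30(W), 31(W) are all W)
n=33: W (go to 32, an L position)
n=34: W (go to 32, an L position)
n=35: L (options 28(W), 30(W), 34(W) are all W)
n=36: W (go to 32, an L position)
n=37: W (go to 0, an L position)
The losing starting values of n are exactly the entries labelled L in this table (9 of them).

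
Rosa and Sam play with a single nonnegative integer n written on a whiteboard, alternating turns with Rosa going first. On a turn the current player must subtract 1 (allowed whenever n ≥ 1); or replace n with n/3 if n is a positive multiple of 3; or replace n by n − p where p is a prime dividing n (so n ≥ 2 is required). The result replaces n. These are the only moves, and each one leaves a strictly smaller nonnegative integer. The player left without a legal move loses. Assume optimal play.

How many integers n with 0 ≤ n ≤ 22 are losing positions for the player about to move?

Use the standard recursion: the mover loses at a terminal position; elsewhere, the mover wins exactly when some move hands the opponent an L position.
n=0: no move → L
n=1: →0(L), so W
n=2: →0(L), so W
n=3: →0(L), so W
n=4: →2(W), 3(W) — all W, so L
n=5: →0(L), so W
n=6: →4(L), so W
n=7: →0(L), so W
n=8: →6(W), 7(W) — all W, so L
n=9: →8(L), so W
n=10: →8(L), so W
n=11: →0(L), so W
n=12: →4(L), so W
n=13: →0(L), so W
n=14: →7(W), 12(W), 13(W) — all W, so L
n=15: →14(L), so W
n=16: →14(L), so W
n=17: →0(L), so W
n=18: →6(W), 15(W), 16(W), 17(W) — all W, so L
n=19: →0(L), so W
n=20: →18(L), so W
n=21: →14(L), so W
n=22: →11(W), 20(W), 21(W) — all W, so L
L entries with 0 ≤ n ≤ 22: n = 0, 4, 8, 14, 18, 22; that makes 6.

6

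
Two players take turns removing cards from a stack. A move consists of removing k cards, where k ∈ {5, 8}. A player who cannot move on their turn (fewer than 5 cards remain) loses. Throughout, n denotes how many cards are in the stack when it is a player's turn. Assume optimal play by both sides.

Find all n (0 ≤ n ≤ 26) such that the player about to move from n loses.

0, 1, 2, 3, 4, 13, 14, 15, 16, 17, 26

Compute win/loss labels from the base case upward. A position with no move is L. Any other position is W if it can reach an L in one move, else L.
n=0: no move → L
n=1: no move → L
n=2: no move → L
n=3: no move → L
n=4: no move → L
n=5: W (go to 0, an L position)
n=6: W (go to 1, an L position)
n=7: W (go to 2, an L position)
n=8: W (go to 3, an L position)
n=9: W (go to 4, an L position)
n=10: W (go to 2, an L position)
n=11: W (go to 3, an L position)
n=12: W (go to 4, an L position)
n=13: L (options 8(W), 5(W) are all W)
n=14: L (options 9(W), 6(W) are all W)
n=15: L (options 10(W), 7(W) are all W)
n=16: L (options 11(W), 8(W) are all W)
n=17: L (options 12(W), 9(W) are all W)
n=18: W (go to 13, an L position)
n=19: W (go to 14, an L position)
n=20: W (go to 15, an L position)
n=21: W (go to 16, an L position)
n=22: W (go to 17, an L position)
n=23: W (go to 15, an L position)
n=24: W (go to 16, an L position)
n=25: W (go to 17, an L position)
n=26: L (options 21(W), 18(W) are all W)
The losing starting values of n are exactly the entries labelled L in this table (11 of them).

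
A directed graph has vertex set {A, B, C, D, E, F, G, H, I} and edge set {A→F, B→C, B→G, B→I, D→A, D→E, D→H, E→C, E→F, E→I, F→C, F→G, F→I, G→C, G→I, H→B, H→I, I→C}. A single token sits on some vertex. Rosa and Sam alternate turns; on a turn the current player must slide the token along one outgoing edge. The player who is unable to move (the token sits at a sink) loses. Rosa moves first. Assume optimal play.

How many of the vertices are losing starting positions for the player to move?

Label each position W (a win for the player to move) or L (a loss). A position with no legal move is L; any other position is W exactly when some move reaches an L, and L when every move reaches a W.
Every edge goes from a vertex to one that appears earlier in the order C, I, G, B, F, E, H, A, D, so processing vertices in that order labels each vertex after all of its successors.
C: no outgoing edge → L
I: W (go to C, an L position)
G: W (go to C, an L position)
B: W (go to C, an L position)
F: W (go to C, an L position)
E: W (go to C, an L position)
H: L (options B(W), I(W) are all W)
A: L (sole option F(W) is W)
D: W (go to A, an L position)
The L vertices are A, C, H; that is 3 in all.

3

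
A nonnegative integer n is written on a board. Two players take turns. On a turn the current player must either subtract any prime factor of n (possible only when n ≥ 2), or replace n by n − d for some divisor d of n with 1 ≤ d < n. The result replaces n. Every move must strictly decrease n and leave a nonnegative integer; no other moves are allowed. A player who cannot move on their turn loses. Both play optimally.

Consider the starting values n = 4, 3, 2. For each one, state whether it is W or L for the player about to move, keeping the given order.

4: L, 3: W, 2: W

Compute win/loss labels from the base case upward. A position with no move is L. Any other position is W if it can reach an L in one move, else L.
n=0: no move → L
n=1: no move → L
n=2: reaches L-position 0 → W
n=3: reaches L-position 0 → W
n=4: only reaches 2(W), 3(W), all W → L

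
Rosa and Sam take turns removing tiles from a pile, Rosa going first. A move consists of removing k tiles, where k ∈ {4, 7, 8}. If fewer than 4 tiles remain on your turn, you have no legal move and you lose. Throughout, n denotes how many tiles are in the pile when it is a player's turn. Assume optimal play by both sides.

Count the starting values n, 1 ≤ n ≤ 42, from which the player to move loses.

Positions with no move are L. A position that does have a move is losing for the player to move precisely when every available move leads to a winning position for the opponent. Fill in the labels:
n=0: no move → L
n=1: no move → L
n=2: no move → L
n=3: no move → L
n=4: can move to 0, which is L ⇒ W
n=5: can move to 1, which is L ⇒ W
n=6: can move to 2, which is L ⇒ W
n=7: can move to 3, which is L ⇒ W
n=8: can move to 1, which is L ⇒ W
n=9: can move to 2, which is L ⇒ W
n=10: can move to 3, which is L ⇒ W
n=11: can move to 3, which is L ⇒ W
n=12: moves to 8(W), 5(W), 4(W); every one is W ⇒ L
n=13: moves to 9(W), 6(W), 5(W); every one is W ⇒ L
n=14: moves to 10(W), 7(W), 6(W); every one is W ⇒ L
n=15: moves to 11(W), 8(W), 7(W); every one is W ⇒ L
n=16: can move to 12, which is L ⇒ W
n=17: can move to 13, which is L ⇒ W
n=18: can move to 14, which is L ⇒ W
n=19: can move to 15, which is L ⇒ W
n=20: can move to 13, which is L ⇒ W
n=21: can move to 14, which is L ⇒ W
n=22: can move to 15, which is L ⇒ W
n=23: can move to 15, which is L ⇒ W
n=24: moves to 20(W), 17(W), 16(W); every one is W ⇒ L
n=25: moves to 21(W), 18(W), 17(W); every one is W ⇒ L
n=26: moves to 22(W), 19(W), 18(W); every one is W ⇒ L
n=27: moves to 23(W), 20(W), 19(W); every one is W ⇒ L
n=28: can move to 24, which is L ⇒ W
n=29: can move to 25, which is L ⇒ W
n=30: can move to 26, which is L ⇒ W
n=31: can move to 27, which is L ⇒ W
n=32: can move to 25, which is L ⇒ W
n=33: can move to 26, which is L ⇒ W
n=34: can move to 27, which is L ⇒ W
n=35: can move to 27, which is L ⇒ W
n=36: moves to 32(W), 29(W), 28(W); every one is W ⇒ L
n=37: moves to 33(W), 30(W), 29(W); every one is W ⇒ L
n=38: moves to 34(W), 31(W), 30(W); every one is W ⇒ L
n=39: moves to 35(W), 32(W), 31(W); every one is W ⇒ L
n=40: can move to 36, which is L ⇒ W
n=41: can move to 37, which is L ⇒ W
n=42: can move to 38, which is L ⇒ W
L entries with 1 ≤ n ≤ 42 (n=0 is outside the asked range and is not counted): n = 1, 2, 3, 12, 13, 14, 15, 24, 25, 26, 27, 36, 37, 38, 39; that makes 15.

15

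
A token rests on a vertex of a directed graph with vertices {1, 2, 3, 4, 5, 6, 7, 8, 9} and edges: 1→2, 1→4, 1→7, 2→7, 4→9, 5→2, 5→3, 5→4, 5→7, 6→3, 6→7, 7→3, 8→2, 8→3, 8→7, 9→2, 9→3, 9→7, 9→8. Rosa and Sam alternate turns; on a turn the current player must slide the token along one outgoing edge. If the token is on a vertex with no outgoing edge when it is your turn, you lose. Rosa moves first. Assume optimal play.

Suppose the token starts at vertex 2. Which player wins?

Compute win/loss labels from the base case upward. A position with no move is L. Any other position is W if it can reach an L in one move, else L.
Every edge goes from a vertex to one that appears earlier in the order 3, 7, 2, 8, 9, 6, 4, 5, 1, so processing vertices in that order labels each vertex after all of its successors.
3: no outgoing edge → L
7: can move to 3, which is L ⇒ W
2: the only move is to 7(W), a W ⇒ L
8: can move to 2, which is L ⇒ W
9: can move to 2, which is L ⇒ W
6: can move to 3, which is L ⇒ W
4: the only move is to 9(W), a W ⇒ L
5: can move to 4, which is L ⇒ W
1: can move to 4, which is L ⇒ W
Every move from 2 reaches a W position, so the mover loses.

Sam wins.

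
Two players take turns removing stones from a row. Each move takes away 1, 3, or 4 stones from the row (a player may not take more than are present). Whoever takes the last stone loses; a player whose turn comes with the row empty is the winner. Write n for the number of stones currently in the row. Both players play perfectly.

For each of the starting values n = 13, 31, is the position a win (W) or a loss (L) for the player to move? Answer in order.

13: W, 31: L

Compute win/loss labels from the base case upward. A position with no move is W. Any other position is W if it can reach an L in one move, else L.
n=0: no move; the opponent has just taken the last stone and therefore loses → W
n=1: L (sole option 0(W) is W)
n=2: W (go to 1, an L position)
n=3: L (options 2(W), 0(W) are all W)
n=4: W (go to 3, an L position)
n=5: W (go to 1, an L position)
n=6: W (go to 3, an L position)
n=7: W (go to 3, an L position)
n=8: L (options 7(W), 5(W), 4(W) are all W)
n=9: W (go to 8, an L position)
n=10: L (options 9(W), 7(W), 6(W) are all W)
n=11: W (go to 10, an L position)
n=12: W (go to 8, an L position)
n=13: W (go to 10, an L position)
n=14: W (go to 10, an L position)
n=15: L (options 14(W), 12(W), 11(W) are all W)
n=16: W (go to 15, an L position)
n=17: L (options 16(W), 14(W), 13(W) are all W)
n=18: W (go to 17, an L position)
n=19: W (go to 15, an L position)
n=20: W (go to 17, an L position)
n=21: W (go to 17, an L position)
n=22: L (options 21(W), 19(W), 18(W) are all W)
n=23: W (go to 22, an L position)
n=24: L (options 23(W), 21(W), 20(W) are all W)
n=25: W (go to 24, an L position)
n=26: W (go to 22, an L position)
n=27: W (go to 24, an L position)
n=28: W (go to 24, an L position)
n=29: L (options 28(W), 26(W), 25(W) are all W)
n=30: W (go to 29, an L position)
n=31: L (options 30(W), 28(W), 27(W) are all W)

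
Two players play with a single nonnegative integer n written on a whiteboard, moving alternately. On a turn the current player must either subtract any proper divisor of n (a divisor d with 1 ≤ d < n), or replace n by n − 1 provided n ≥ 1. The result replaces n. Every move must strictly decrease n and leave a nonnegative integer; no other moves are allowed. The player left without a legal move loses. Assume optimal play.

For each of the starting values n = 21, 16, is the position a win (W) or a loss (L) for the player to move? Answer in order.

21: L, 16: W

Label each position W (a win for the player to move) or L (a loss). A position with no legal move is L; any other position is W exactly when some move reaches an L, and L when every move reaches a W.
n=0: no move → L
n=1: can move to 0, which is L ⇒ W
n=2: the only move is to 1(W), a W ⇒ L
n=3: can move to 2, which is L ⇒ W
n=4: can move to 2, which is L ⇒ W
n=5: the only move is to 4(W), a W ⇒ L
n=6: can move to 5, which is L ⇒ W
n=7: the only move is to 6(W), a W ⇒ L
n=8: can move to 7, which is L ⇒ W
n=9: moves to 6(W), 8(W); every one is W ⇒ L
n=10: can move to 5, which is L ⇒ W
n=11: the only move is to 10(W), a W ⇒ L
n=12: can move to 9, which is L ⇒ W
n=13: the only move is to 12(W), a W ⇒ L
n=14: can move to 7, which is L ⇒ W
n=15: moves to 10(W), 12(W), 14(W); every one is W ⇒ L
n=16: can move to 15, which is L ⇒ W
n=17: the only move is to 16(W), a W ⇒ L
n=18: can move to 9, which is L ⇒ W
n=19: the only move is to 18(W), a W ⇒ L
n=20: can move to 15, which is L ⇒ W
n=21: moves to 14(W), 18(W), 20(W); every one is W ⇒ L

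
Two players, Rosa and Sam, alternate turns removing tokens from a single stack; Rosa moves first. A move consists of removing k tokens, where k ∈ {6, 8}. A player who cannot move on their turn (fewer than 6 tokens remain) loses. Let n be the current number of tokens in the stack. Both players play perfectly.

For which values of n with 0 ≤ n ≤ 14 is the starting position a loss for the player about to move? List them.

Work bottom-up. With no move the player to move loses. Otherwise the position is W if at least one move leads to an L position for the opponent, and L if every move leads to a W.
n=0: no move → L
n=1: no move → L
n=2: no move → L
n=3: no move → L
n=4: no move → L
n=5: no move → L
n=6: can move to 0, which is L ⇒ W
n=7: can move to 1, which is L ⇒ W
n=8: can move to 2, which is L ⇒ W
n=9: can move to 3, which is L ⇒ W
n=10: can move to 4, which is L ⇒ W
n=11: can move to 5, which is L ⇒ W
n=12: can move to 4, which is L ⇒ W
n=13: can move to 5, which is L ⇒ W
n=14: moves to 8(W), 6(W); every one is W ⇒ L
The losing starting values of n are exactly the entries labelled L in this table (7 of them).

0, 1, 2, 3, 4, 5, 14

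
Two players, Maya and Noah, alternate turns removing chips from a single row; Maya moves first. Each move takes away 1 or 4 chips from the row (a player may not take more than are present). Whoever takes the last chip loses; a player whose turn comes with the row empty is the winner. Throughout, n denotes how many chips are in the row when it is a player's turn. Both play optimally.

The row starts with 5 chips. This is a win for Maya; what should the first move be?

Classify positions by backward induction: terminal positions (no move available) are W. From any other position, the mover wins iff some move reaches an L.
n=0: no move; the opponent has just taken the last chip and therefore loses → W
n=1: the only move is to 0(W), a W ⇒ L
n=2: can move to 1, which is L ⇒ W
n=3: the only move is to 2(W), a W ⇒ L
n=4: can move to 3, which is L ⇒ W
n=5: can move to 1, which is L ⇒ W
From 5, the L positions reachable in one move are: 1.

Remove 4, leaving 1.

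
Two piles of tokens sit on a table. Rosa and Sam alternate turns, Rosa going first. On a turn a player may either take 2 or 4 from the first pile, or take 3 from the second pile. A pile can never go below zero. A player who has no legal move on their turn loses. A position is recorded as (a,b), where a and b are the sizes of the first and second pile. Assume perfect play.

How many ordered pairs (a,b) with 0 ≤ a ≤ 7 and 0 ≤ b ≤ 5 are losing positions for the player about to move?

Use the standard recursion: the mover loses at a terminal position; elsewhere, the mover wins exactly when some move hands the opponent an L position.
Every move lowers a or b (never raises either), so fill the grid row by row in increasing a, and left to right within a row: each cell's successors are then already labelled.
      b=0  b=1  b=2  b=3  b=4  b=5
a=0:    L    L    L    W    W    W
a=1:    L    L    L    W    W    W
a=2:    W    W    W    L    L    L
a=3:    W    W    W    L    L    L
a=4:    W    W    W    W    W    W
a=5:    W    W    W    W    W    W
a=6:    L    L    L    W    W    W
a=7:    L    L    L    W    W    W
Cells with no legal move (terminal, hence L): (0,0), (0,1), (0,2), (1,0), (1,1), (1,2).
The remaining L cells, each justified by listing all of its moves:
(2,3): →(0,3)(W), (2,0)(W) — all W, so L
(2,4): →(0,4)(W), (2,1)(W) — all W, so L
(2,5): →(0,5)(W), (2,2)(W) — all W, so L
(3,3): →(1,3)(W), (3,0)(W) — all W, so L
(3,4): →(1,4)(W), (3,1)(W) — all W, so L
(3,5): →(1,5)(W), (3,2)(W) — all W, so L
(6,0): →(4,0)(W), (2,0)(W) — all W, so L
(6,1): →(4,1)(W), (2,1)(W) — all W, so L
(6,2): →(4,2)(W), (2,2)(W) — all W, so L
(7,0): →(5,0)(W), (3,0)(W) — all W, so L
(7,1): →(5,1)(W), (3,1)(W) — all W, so L
(7,2): →(5,2)(W), (3,2)(W) — all W, so L
Every other cell has at least one move into one of the L cells above, so it is W.
L cells per row: a=0: 3, a=1: 3, a=2: 3, a=3: 3, a=4: 0, a=5: 0, a=6: 3, a=7: 3; total 18.

18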